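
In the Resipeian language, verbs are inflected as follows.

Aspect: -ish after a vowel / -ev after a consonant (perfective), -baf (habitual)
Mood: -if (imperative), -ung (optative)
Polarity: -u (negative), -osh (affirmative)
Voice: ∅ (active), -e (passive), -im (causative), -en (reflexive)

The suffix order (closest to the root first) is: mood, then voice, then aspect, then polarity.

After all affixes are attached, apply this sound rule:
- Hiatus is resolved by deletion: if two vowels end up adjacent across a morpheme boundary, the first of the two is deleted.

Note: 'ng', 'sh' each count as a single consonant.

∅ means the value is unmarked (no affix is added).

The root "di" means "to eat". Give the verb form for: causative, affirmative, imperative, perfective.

Attach mood imperative -if → diif.
Attach voice causative -im → diifim.
Attach aspect perfective -ev (after consonant 'm') → diifimev.
Attach polarity affirmative -osh → diifimevosh.
Apply vowel deletion: diifimevosh → difimevosh.

difimevosh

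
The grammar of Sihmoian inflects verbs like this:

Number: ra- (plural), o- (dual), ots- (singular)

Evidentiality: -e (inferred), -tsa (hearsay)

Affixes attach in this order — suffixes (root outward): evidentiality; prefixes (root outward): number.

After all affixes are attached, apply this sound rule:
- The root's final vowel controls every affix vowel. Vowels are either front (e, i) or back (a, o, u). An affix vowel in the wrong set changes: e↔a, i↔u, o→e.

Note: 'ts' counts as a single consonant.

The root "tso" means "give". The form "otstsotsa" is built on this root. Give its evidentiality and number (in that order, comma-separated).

Segment: ots-tso-tsa.
evidentiality: -tsa → hearsay.
number: ots- → singular.

hearsay, singular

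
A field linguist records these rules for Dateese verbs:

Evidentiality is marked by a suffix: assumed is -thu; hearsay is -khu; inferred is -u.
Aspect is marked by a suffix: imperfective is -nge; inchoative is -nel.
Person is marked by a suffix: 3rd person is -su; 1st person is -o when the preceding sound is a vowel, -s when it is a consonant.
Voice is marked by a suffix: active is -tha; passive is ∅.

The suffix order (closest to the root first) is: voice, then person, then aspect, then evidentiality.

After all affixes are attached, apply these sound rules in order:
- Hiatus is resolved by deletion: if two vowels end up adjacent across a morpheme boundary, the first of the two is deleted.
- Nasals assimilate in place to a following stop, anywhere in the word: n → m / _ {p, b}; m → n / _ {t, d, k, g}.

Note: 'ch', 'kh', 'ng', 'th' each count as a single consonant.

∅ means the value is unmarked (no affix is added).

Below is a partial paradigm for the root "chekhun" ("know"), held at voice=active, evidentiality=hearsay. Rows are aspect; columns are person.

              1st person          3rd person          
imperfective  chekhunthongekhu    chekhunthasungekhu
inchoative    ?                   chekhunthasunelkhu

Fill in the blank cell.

Attach voice active -tha → chekhuntha.
Attach person 1st person -o (after vowel 'a') → chekhunthao.
Attach aspect inchoative -nel → chekhunthaonel.
Attach evidentiality hearsay -khu → chekhunthaonelkhu.
Apply vowel deletion: chekhunthaonelkhu → chekhunthonelkhu.
Nasal assimilation: no change.

chekhunthonelkhu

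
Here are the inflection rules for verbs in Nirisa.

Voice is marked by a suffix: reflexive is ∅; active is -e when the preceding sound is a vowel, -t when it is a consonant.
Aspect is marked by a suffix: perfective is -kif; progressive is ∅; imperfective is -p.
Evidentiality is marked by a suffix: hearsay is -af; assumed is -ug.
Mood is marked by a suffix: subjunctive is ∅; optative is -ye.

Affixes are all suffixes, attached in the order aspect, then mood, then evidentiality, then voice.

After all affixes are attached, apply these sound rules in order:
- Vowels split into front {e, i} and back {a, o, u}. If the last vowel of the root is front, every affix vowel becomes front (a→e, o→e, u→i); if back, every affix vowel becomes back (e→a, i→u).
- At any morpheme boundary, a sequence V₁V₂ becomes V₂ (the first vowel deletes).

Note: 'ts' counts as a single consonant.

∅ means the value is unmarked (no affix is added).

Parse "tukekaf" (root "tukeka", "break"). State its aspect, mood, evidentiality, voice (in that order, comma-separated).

Segment: tukeka-af.
aspect: ∅ → progressive.
mood: ∅ → subjunctive.
evidentiality: -af → hearsay.
voice: ∅ → reflexive.

progressive, subjunctive, hearsay, reflexive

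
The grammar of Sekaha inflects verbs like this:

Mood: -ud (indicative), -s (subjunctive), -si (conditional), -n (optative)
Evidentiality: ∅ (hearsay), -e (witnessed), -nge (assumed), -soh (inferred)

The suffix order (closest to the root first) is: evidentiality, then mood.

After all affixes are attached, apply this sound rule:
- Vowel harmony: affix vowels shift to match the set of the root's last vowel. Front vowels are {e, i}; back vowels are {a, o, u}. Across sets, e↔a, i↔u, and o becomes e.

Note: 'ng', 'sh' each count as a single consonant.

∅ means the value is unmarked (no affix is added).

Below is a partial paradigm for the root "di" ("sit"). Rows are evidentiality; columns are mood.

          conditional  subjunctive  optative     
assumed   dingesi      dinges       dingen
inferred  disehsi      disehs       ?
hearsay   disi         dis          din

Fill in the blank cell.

Attach evidentiality inferred -soh → disoh.
Attach mood optative -n → disohn.
Apply vowel harmony: disohn → disehn.

disehn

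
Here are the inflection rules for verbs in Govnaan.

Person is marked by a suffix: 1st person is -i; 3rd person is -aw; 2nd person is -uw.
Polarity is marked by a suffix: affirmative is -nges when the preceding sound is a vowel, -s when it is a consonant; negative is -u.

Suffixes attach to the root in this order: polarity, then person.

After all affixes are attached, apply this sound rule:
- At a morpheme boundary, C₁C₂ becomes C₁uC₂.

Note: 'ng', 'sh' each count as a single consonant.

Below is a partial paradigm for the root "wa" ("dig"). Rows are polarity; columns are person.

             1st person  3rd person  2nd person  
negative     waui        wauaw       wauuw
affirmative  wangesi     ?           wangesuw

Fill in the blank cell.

Attach polarity affirmative -nges (after vowel 'a') → wanges.
Attach person 3rd person -aw → wangesaw.
Epenthesis: no change.

wangesaw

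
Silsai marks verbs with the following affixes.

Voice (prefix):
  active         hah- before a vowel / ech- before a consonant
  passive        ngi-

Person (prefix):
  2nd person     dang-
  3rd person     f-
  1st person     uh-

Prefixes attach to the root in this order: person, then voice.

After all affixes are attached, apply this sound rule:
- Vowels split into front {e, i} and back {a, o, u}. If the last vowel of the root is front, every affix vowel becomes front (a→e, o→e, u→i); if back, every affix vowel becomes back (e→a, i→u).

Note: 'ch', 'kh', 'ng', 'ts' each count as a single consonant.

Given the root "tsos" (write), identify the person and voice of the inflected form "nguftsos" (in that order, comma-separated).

3rd person, passive

Segment: ngi-f-tsos.
person: f- → 3rd person.
voice: ngi- → passive.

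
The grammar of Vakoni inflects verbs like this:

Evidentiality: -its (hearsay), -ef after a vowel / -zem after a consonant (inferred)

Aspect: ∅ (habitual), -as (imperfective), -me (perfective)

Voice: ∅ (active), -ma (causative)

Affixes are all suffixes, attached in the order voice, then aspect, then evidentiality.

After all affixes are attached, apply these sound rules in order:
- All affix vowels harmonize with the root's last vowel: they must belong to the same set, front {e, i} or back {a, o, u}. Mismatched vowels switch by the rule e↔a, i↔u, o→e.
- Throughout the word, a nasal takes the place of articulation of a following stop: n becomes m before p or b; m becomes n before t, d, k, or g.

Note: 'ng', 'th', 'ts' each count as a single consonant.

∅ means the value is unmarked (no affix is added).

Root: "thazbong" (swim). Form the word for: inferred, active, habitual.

voice = active: zero marking, form stays thazbong.
aspect = habitual: zero marking, form stays thazbong.
Attach evidentiality inferred -zem (after consonant 'ng') → thazbongzem.
Apply vowel harmony: thazbongzem → thazbongzam.
Nasal assimilation: no change.

thazbongzam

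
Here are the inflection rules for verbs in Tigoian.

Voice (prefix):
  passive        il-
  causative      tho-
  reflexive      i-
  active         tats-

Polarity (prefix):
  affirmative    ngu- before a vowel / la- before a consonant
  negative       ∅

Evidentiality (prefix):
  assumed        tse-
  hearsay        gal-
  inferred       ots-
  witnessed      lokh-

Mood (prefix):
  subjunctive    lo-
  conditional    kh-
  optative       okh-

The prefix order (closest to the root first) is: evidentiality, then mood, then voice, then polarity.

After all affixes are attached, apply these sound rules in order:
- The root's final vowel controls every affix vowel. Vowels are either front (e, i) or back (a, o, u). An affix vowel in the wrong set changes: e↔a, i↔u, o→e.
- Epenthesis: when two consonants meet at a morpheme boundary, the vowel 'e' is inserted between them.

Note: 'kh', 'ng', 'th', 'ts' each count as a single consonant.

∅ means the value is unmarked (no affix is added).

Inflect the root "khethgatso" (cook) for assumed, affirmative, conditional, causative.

Attach evidentiality assumed tse- → tsekhethgatso.
Attach mood conditional kh- → khtsekhethgatso.
Attach voice causative tho- → thokhtsekhethgatso.
Attach polarity affirmative la- (before consonant 'th') → lathokhtsekhethgatso.
Apply vowel harmony: lathokhtsekhethgatso → lathokhtsakhethgatso.
Apply epenthesis: lathokhtsakhethgatso → lathokhetsakhethgatso.

lathokhetsakhethgatso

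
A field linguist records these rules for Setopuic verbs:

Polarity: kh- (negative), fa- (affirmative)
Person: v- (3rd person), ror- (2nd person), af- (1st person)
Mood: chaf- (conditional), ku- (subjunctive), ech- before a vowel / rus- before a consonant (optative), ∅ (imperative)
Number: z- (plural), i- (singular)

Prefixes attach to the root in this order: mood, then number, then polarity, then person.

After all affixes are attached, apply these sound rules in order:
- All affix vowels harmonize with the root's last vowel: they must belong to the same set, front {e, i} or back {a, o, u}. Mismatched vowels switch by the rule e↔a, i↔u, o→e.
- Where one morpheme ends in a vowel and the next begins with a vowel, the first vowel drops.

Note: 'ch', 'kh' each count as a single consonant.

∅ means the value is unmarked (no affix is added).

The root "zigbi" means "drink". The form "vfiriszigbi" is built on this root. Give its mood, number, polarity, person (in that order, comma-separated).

optative, singular, affirmative, 3rd person

Segment: v-fa-i-rus-zigbi.
mood: ech/rus- → optative.
number: i- → singular.
polarity: fa- → affirmative.
person: v- → 3rd person.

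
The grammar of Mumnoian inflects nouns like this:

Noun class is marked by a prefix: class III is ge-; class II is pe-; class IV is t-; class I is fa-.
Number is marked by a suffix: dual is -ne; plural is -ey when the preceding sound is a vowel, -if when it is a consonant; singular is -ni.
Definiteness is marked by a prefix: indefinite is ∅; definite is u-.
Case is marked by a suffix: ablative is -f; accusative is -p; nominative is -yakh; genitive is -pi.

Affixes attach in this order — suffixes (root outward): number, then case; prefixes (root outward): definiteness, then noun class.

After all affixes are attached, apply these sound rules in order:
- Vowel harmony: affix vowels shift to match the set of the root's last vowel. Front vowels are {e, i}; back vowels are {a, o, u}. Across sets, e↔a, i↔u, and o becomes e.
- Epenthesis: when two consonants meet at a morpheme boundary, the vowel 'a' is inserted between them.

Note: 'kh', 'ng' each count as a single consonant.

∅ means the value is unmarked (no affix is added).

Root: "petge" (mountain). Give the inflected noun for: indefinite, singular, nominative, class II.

definiteness = indefinite: zero marking, form stays petge.
Attach noun class class II pe- → pepetge.
Attach number singular -ni → pepetgeni.
Attach case nominative -yakh → pepetgeniyakh.
Apply vowel harmony: pepetgeniyakh → pepetgeniyekh.
Epenthesis: no change.

pepetgeniyekh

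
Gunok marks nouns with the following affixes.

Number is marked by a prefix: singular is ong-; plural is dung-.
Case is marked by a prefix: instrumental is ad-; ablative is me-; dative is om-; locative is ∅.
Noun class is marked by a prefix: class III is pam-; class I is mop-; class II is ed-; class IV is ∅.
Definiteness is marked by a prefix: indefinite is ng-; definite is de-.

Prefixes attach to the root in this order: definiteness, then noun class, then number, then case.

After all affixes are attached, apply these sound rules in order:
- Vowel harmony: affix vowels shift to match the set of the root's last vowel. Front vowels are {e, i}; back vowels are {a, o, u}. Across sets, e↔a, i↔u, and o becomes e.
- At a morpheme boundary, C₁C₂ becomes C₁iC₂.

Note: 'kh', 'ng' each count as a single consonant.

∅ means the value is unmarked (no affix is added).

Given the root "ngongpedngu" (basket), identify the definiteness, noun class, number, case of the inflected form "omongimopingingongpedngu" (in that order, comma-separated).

Segment: om-ong-mop-ng-ngongpedngu.
definiteness: ng- → indefinite.
noun class: mop- → class I.
number: ong- → singular.
case: om- → dative.

indefinite, class I, singular, dative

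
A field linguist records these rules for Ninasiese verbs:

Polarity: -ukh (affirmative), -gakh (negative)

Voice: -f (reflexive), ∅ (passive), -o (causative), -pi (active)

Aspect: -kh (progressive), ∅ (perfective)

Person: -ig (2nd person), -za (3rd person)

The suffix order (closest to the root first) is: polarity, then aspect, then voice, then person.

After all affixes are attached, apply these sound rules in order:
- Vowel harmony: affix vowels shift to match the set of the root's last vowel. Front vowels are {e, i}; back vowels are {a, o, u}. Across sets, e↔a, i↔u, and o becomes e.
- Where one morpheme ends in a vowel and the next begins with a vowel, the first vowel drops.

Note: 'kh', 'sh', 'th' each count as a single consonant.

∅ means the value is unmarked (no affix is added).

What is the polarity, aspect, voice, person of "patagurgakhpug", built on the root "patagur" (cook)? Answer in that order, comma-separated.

Segment: patagur-gakh-pi-ig.
polarity: -gakh → negative.
aspect: ∅ → perfective.
voice: -pi → active.
person: -ig → 2nd person.

negative, perfective, active, 2nd person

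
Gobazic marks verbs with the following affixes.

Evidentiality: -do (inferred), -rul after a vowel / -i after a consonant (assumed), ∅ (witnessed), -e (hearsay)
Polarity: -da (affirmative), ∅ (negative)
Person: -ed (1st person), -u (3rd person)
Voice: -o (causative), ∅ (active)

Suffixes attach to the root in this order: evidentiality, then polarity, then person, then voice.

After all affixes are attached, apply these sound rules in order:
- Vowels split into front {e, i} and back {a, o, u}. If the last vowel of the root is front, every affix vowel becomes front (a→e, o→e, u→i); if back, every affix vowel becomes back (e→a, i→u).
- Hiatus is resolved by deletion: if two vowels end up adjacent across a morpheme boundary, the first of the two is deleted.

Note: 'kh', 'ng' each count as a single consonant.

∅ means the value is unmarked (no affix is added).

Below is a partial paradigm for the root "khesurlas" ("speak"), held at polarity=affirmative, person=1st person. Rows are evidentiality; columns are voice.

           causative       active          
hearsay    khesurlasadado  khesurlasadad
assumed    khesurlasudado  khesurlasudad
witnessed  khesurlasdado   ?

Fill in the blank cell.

khesurlasdad

evidentiality = witnessed: zero marking, form stays khesurlas.
Attach polarity affirmative -da → khesurlasda.
Attach person 1st person -ed → khesurlasdaed.
voice = active: zero marking, form stays khesurlasdaed.
Apply vowel harmony: khesurlasdaed → khesurlasdaad.
Apply vowel deletion: khesurlasdaad → khesurlasdad.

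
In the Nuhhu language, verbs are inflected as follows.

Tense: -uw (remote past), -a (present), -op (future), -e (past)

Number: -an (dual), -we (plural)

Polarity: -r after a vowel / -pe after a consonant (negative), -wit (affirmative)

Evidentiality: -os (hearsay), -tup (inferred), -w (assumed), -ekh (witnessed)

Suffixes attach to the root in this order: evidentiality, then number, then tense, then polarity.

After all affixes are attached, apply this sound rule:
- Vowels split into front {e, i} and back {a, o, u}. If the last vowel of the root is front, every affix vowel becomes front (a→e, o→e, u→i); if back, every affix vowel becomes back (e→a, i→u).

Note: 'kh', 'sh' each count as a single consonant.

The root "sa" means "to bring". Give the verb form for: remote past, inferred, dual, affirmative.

Attach evidentiality inferred -tup → satup.
Attach number dual -an → satupan.
Attach tense remote past -uw → satupanuw.
Attach polarity affirmative -wit → satupanuwwit.
Apply vowel harmony: satupanuwwit → satupanuwwut.

satupanuwwut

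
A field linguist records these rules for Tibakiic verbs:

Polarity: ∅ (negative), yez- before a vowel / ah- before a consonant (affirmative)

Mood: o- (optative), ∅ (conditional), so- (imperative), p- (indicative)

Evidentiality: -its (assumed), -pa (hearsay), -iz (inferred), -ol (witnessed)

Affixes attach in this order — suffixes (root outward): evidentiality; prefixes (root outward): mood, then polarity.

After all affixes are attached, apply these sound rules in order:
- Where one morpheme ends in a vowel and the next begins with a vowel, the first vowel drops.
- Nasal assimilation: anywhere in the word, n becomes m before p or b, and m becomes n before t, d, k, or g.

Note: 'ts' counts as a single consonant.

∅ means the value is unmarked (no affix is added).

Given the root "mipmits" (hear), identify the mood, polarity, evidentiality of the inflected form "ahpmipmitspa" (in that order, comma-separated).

Segment: ah-p-mipmits-pa.
mood: p- → indicative.
polarity: yez/ah- → affirmative.
evidentiality: -pa → hearsay.

indicative, affirmative, hearsay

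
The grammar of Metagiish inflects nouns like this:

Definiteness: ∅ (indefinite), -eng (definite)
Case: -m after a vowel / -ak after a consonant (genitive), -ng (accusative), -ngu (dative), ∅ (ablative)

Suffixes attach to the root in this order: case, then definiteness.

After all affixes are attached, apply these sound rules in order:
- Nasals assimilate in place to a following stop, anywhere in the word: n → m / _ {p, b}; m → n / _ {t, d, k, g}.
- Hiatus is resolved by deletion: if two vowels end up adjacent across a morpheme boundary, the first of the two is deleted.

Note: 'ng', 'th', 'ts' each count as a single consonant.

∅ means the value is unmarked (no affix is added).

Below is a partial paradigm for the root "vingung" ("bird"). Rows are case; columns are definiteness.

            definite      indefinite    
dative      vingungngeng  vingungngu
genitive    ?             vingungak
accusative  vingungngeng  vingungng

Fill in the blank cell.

Attach case genitive -ak (after consonant 'ng') → vingungak.
Attach definiteness definite -eng → vingungakeng.
Nasal assimilation: no change.
Vowel deletion: no change.

vingungakeng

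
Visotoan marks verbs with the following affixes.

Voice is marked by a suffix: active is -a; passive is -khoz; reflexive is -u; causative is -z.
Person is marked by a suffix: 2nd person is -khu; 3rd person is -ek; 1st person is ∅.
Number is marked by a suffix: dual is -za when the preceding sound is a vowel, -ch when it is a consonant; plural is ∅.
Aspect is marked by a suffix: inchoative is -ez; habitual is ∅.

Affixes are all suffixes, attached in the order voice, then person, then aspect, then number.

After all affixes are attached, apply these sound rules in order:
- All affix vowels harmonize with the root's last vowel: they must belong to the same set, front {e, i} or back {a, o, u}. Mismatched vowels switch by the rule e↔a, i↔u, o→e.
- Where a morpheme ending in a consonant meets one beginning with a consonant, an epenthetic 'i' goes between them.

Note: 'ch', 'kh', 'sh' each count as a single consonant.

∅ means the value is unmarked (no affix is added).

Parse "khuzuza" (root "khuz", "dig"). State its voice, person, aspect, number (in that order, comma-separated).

reflexive, 1st person, habitual, dual

Segment: khuz-u-za.
voice: -u → reflexive.
person: ∅ → 1st person.
aspect: ∅ → habitual.
number: -za/ch → dual.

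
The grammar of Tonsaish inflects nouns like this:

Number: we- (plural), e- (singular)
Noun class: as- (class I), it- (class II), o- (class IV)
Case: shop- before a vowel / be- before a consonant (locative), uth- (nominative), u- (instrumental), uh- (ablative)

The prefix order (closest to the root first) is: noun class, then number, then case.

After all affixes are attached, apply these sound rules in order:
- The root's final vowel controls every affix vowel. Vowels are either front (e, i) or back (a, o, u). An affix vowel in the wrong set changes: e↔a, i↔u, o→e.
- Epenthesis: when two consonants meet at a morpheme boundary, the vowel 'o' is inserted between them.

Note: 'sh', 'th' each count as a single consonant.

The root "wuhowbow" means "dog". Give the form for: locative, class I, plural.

Attach noun class class I as- → aswuhowbow.
Attach number plural we- → weaswuhowbow.
Attach case locative be- (before consonant 'w') → beweaswuhowbow.
Apply vowel harmony: beweaswuhowbow → bawaaswuhowbow.
Apply epenthesis: bawaaswuhowbow → bawaasowuhowbow.

bawaasowuhowbow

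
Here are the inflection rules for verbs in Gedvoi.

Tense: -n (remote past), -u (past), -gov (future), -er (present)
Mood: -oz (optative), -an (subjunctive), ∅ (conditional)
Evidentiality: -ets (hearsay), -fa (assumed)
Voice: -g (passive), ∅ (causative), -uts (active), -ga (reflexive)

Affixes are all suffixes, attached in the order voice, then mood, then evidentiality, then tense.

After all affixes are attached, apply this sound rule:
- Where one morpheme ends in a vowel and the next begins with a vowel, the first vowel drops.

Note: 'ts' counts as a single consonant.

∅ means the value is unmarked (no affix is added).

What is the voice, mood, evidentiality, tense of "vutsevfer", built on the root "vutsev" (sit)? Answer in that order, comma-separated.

Segment: vutsev-fa-er.
voice: ∅ → causative.
mood: ∅ → conditional.
evidentiality: -fa → assumed.
tense: -er → present.

causative, conditional, assumed, present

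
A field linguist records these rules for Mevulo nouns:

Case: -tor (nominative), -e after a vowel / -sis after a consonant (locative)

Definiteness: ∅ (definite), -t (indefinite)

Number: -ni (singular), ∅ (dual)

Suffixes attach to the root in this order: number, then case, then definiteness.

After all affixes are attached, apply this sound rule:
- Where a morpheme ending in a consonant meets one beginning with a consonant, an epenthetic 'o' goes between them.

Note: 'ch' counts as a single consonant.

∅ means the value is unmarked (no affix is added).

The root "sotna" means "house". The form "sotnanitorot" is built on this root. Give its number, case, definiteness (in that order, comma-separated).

singular, nominative, indefinite

Segment: sotna-ni-tor-t.
number: -ni → singular.
case: -tor → nominative.
definiteness: -t → indefinite.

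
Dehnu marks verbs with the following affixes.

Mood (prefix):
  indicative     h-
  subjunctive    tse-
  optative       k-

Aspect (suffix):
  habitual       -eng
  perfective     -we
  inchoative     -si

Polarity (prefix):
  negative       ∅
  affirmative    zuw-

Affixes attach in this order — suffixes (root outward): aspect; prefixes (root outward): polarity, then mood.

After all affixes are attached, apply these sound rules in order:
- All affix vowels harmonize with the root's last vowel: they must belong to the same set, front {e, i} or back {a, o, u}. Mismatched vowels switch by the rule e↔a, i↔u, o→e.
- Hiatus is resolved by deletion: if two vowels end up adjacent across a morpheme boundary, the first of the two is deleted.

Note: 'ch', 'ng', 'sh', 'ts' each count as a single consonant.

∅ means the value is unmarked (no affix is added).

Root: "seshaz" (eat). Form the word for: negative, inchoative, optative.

polarity = negative: zero marking, form stays seshaz.
Attach aspect inchoative -si → seshazsi.
Attach mood optative k- → kseshazsi.
Apply vowel harmony: kseshazsi → kseshazsu.
Vowel deletion: no change.

kseshazsu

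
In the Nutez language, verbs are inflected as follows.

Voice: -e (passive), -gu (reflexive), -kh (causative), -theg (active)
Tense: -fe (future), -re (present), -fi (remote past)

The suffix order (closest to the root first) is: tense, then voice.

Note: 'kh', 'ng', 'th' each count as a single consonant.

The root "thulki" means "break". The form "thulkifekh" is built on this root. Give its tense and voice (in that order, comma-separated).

future, causative

Segment: thulki-fe-kh.
tense: -fe → future.
voice: -kh → causative.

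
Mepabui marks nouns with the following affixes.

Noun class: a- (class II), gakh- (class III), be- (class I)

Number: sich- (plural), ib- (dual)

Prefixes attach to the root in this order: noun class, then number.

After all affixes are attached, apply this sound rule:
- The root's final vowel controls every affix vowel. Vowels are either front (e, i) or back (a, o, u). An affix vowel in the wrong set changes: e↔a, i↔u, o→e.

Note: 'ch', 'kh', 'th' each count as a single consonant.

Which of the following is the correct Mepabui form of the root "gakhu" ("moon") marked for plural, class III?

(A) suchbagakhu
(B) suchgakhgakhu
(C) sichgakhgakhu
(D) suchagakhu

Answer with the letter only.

Attach noun class class III gakh- → gakhgakhu.
Attach number plural sich- → sichgakhgakhu.
Apply vowel harmony: sichgakhgakhu → suchgakhgakhu.
So the correct form is suchgakhgakhu, option (B).
(D) suchagakhu is wrong: it uses class II instead of class III for noun class.
(C) sichgakhgakhu is wrong: it fails to apply the sound rule(s).
(A) suchbagakhu is wrong: it uses class I instead of class III for noun class.

B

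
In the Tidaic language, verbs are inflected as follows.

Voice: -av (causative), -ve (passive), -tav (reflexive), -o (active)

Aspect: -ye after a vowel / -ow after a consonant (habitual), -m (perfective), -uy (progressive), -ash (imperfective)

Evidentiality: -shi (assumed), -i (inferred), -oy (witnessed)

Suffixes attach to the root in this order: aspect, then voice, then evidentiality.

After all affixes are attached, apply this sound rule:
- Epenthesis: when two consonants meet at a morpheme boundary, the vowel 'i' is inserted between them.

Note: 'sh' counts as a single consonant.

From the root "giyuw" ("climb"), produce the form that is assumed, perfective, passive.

giyuwimiveshi

Attach aspect perfective -m → giyuwm.
Attach voice passive -ve → giyuwmve.
Attach evidentiality assumed -shi → giyuwmveshi.
Apply epenthesis: giyuwmveshi → giyuwimiveshi.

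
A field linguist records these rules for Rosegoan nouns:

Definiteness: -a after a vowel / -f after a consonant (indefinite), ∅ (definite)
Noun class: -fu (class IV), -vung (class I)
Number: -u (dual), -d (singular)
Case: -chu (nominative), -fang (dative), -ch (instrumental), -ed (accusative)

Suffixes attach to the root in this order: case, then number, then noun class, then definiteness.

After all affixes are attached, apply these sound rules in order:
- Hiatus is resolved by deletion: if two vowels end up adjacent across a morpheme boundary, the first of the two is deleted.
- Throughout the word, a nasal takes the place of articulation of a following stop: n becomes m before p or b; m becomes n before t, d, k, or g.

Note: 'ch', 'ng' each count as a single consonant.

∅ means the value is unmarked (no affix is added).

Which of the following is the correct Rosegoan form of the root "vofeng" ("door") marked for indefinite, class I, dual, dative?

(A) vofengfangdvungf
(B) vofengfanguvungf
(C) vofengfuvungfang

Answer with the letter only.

Attach case dative -fang → vofengfang.
Attach number dual -u → vofengfangu.
Attach noun class class I -vung → vofengfanguvung.
Attach definiteness indefinite -f (after consonant 'ng') → vofengfanguvungf.
Vowel deletion: no change.
Nasal assimilation: no change.
So the correct form is vofengfanguvungf, option (B).
(C) vofengfuvungfang is wrong: it has the affixes in the wrong order.
(A) vofengfangdvungf is wrong: it uses singular instead of dual for number.

B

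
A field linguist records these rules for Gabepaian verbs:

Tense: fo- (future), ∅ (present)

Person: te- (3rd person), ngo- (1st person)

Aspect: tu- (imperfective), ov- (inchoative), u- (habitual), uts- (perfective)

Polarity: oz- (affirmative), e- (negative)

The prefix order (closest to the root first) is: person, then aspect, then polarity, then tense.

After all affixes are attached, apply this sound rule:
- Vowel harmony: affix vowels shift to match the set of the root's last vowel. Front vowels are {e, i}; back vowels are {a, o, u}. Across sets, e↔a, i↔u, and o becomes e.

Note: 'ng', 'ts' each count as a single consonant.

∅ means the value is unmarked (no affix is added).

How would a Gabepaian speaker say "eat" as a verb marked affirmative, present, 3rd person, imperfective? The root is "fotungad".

Attach person 3rd person te- → tefotungad.
Attach aspect imperfective tu- → tutefotungad.
Attach polarity affirmative oz- → oztutefotungad.
tense = present: zero marking, form stays oztutefotungad.
Apply vowel harmony: oztutefotungad → oztutafotungad.

oztutafotungad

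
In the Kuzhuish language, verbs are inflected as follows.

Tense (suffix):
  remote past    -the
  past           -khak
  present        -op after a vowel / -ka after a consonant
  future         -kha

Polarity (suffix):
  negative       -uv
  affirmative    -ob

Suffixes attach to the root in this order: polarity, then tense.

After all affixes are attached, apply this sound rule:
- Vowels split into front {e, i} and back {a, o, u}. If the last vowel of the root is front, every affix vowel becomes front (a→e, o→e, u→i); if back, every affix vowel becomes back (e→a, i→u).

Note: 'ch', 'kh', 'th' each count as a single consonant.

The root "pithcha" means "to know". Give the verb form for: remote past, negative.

pithchauvtha

Attach polarity negative -uv → pithchauv.
Attach tense remote past -the → pithchauvthe.
Apply vowel harmony: pithchauvthe → pithchauvtha.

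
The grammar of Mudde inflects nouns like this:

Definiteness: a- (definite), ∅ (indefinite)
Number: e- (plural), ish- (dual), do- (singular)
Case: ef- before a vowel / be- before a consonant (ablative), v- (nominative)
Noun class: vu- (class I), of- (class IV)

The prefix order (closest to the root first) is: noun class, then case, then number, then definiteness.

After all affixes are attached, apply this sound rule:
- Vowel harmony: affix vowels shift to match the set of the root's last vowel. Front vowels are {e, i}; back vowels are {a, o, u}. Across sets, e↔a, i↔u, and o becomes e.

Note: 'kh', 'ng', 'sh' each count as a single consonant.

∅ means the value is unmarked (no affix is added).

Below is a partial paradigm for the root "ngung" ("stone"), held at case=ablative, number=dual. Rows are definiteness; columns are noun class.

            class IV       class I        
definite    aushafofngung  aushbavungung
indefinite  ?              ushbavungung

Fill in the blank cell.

Attach noun class class IV of- → ofngung.
Attach case ablative ef- (before vowel 'o') → efofngung.
Attach number dual ish- → ishefofngung.
definiteness = indefinite: zero marking, form stays ishefofngung.
Apply vowel harmony: ishefofngung → ushafofngung.

ushafofngung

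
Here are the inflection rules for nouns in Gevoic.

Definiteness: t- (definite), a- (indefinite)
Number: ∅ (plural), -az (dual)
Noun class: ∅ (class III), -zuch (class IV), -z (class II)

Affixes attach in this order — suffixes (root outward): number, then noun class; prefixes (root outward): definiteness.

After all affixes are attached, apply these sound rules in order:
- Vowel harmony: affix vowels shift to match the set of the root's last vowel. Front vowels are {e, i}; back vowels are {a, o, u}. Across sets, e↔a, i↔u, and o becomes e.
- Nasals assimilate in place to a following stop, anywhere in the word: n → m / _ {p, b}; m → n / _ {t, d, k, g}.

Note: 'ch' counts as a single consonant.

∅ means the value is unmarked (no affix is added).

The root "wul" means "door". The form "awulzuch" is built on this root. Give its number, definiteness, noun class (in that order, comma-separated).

plural, indefinite, class IV

Segment: a-wul-zuch.
number: ∅ → plural.
definiteness: a- → indefinite.
noun class: -zuch → class IV.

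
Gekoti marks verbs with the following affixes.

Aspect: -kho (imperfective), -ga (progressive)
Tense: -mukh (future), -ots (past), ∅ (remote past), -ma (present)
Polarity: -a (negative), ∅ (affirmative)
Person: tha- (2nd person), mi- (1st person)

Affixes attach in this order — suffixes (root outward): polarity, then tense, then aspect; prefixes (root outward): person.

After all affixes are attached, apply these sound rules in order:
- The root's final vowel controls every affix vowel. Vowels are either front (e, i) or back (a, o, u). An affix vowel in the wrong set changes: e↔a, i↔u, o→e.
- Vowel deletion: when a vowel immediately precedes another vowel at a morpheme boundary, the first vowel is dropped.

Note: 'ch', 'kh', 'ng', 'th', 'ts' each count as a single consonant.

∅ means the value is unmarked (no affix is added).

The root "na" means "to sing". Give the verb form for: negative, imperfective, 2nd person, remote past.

Attach polarity negative -a → naa.
Attach person 2nd person tha- → thanaa.
tense = remote past: zero marking, form stays thanaa.
Attach aspect imperfective -kho → thanaakho.
Vowel harmony: no change.
Apply vowel deletion: thanaakho → thanakho.

thanakho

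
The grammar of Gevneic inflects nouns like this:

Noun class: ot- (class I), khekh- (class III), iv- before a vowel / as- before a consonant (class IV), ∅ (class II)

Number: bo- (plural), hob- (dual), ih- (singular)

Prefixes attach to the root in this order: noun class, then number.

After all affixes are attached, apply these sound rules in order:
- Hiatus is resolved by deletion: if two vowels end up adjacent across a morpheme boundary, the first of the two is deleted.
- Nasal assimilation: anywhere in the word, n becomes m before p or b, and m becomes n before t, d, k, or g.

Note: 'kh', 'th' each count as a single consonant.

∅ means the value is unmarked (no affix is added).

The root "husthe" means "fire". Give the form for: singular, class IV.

ihashusthe

Attach noun class class IV as- (before consonant 'h') → ashusthe.
Attach number singular ih- → ihashusthe.
Vowel deletion: no change.
Nasal assimilation: no change.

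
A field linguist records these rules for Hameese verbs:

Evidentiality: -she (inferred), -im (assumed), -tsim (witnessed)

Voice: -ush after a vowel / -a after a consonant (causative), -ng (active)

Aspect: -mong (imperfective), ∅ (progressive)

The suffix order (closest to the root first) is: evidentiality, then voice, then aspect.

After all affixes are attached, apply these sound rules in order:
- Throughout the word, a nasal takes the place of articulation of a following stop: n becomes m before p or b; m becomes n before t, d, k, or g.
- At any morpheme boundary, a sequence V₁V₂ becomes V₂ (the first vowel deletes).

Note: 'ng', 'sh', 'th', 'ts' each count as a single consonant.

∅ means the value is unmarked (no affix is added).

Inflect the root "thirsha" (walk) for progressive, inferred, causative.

Attach evidentiality inferred -she → thirshashe.
Attach voice causative -ush (after vowel 'e') → thirshasheush.
aspect = progressive: zero marking, form stays thirshasheush.
Nasal assimilation: no change.
Apply vowel deletion: thirshasheush → thirshashush.

thirshashush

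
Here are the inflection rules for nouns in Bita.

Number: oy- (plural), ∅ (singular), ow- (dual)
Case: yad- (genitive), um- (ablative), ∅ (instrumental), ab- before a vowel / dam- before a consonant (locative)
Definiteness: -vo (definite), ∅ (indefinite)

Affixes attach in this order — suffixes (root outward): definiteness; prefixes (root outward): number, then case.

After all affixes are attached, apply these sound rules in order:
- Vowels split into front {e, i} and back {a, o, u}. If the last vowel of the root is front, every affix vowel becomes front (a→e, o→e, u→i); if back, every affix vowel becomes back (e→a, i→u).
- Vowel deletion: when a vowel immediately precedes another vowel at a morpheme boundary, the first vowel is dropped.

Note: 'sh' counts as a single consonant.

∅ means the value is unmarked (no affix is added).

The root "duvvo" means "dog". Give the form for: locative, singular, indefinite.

damduvvo

number = singular: zero marking, form stays duvvo.
Attach case locative dam- (before consonant 'd') → damduvvo.
definiteness = indefinite: zero marking, form stays damduvvo.
Vowel harmony: no change.
Vowel deletion: no change.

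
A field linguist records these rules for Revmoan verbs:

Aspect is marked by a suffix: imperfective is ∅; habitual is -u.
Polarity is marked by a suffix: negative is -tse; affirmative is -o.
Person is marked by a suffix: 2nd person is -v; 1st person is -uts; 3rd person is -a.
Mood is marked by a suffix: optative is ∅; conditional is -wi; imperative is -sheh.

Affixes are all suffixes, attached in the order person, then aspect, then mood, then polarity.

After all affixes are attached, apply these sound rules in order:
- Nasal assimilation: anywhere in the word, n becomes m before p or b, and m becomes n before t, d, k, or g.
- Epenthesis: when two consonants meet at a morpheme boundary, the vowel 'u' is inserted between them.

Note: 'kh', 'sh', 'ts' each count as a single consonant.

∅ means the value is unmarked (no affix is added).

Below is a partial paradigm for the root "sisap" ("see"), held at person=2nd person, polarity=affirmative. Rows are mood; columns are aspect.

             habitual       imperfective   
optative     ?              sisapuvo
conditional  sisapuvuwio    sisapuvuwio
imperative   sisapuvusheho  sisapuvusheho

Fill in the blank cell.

Attach person 2nd person -v → sisapv.
Attach aspect habitual -u → sisapvu.
mood = optative: zero marking, form stays sisapvu.
Attach polarity affirmative -o → sisapvuo.
Nasal assimilation: no change.
Apply epenthesis: sisapvuo → sisapuvuo.

sisapuvuo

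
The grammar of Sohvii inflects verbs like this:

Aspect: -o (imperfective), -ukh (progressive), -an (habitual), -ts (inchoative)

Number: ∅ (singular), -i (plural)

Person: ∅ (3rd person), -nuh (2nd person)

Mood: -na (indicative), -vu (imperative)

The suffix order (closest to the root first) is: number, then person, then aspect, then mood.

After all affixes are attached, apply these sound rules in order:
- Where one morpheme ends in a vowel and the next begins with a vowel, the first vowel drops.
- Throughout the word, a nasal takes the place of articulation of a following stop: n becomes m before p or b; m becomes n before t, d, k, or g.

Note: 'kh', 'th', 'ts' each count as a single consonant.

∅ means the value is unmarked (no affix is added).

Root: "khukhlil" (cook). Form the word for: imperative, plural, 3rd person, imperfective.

Attach number plural -i → khukhlili.
person = 3rd person: zero marking, form stays khukhlili.
Attach aspect imperfective -o → khukhlilio.
Attach mood imperative -vu → khukhliliovu.
Apply vowel deletion: khukhliliovu → khukhlilovu.
Nasal assimilation: no change.

khukhlilovu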